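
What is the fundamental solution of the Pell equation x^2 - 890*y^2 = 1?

First expand sqrt(890) as a continued fraction. With x_i = (sqrt(890) + m_i)/d_i and (m_0, d_0) = (0, 1): a_0 = floor(sqrt(890)) = 29, since 29^2 = 841 <= 890 < 900 = 30^2.
Iterate m_{i+1} = d_i*a_i - m_i, d_{i+1} = (890 - m_{i+1}^2)/d_i, a_{i+1} = floor((a_0 + m_{i+1})/d_{i+1}):
  m_1 = 1*29 - 0 = 29, d_1 = (890 - 29^2)/1 = 49/1 = 49, a_1 = floor((29 + 29)/49) = 1.
  m_2 = 49*1 - 29 = 20, d_2 = (890 - 20^2)/49 = 490/49 = 10, a_2 = floor((29 + 20)/10) = 4.
  m_3 = 10*4 - 20 = 20, d_3 = (890 - 20^2)/10 = 490/10 = 49, a_3 = floor((29 + 20)/49) = 1.
  m_4 = 49*1 - 20 = 29, d_4 = (890 - 29^2)/49 = 49/49 = 1, a_4 = floor((29 + 29)/1) = 58.
  m_5 = 1*58 - 29 = 29, d_5 = (890 - 29^2)/1 = 49/1 = 49: (m_5, d_5) = (m_1, d_1) = (29, 49), so from here the quotients repeat a_1, ..., a_4; the period length is 4.
So sqrt(890) = [29; (1, 4, 1, 58)] with period length k = 4.
k is even, so the fundamental solution of x^2 - 890y^2 = 1 is (p_{k-1}, q_{k-1}) = (p_3, q_3); compute convergents through index 3.
Convergents (p_i = a_i*p_{i-1} + p_{i-2}, q_i = a_i*q_{i-1} + q_{i-2} with p_{-2}=0, p_{-1}=1, q_{-2}=1, q_{-1}=0):
  i=0: a_0=29, p_0 = 29*1 + 0 = 29, q_0 = 29*0 + 1 = 1.
  i=1: a_1=1, p_1 = 1*29 + 1 = 30, q_1 = 1*1 + 0 = 1.
  i=2: a_2=4, p_2 = 4*30 + 29 = 149, q_2 = 4*1 + 1 = 5.
  i=3: a_3=1, p_3 = 1*149 + 30 = 179, q_3 = 1*5 + 1 = 6.
Check: 179^2 - 890*6^2 = 32041 - 32040 = 1, so (x, y) = (179, 6) solves the equation, and by the theorem it is the least positive solution.

(x, y) = (179, 6)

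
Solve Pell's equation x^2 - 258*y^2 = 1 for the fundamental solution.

First expand sqrt(258) as a continued fraction. With x_i = (sqrt(258) + m_i)/d_i and (m_0, d_0) = (0, 1): a_0 = floor(sqrt(258)) = 16, since 16^2 = 256 <= 258 < 289 = 17^2.
Iterate m_{i+1} = d_i*a_i - m_i, d_{i+1} = (258 - m_{i+1}^2)/d_i, a_{i+1} = floor((a_0 + m_{i+1})/d_{i+1}):
  m_1 = 1*16 - 0 = 16, d_1 = (258 - 16^2)/1 = 2/1 = 2, a_1 = floor((16 + 16)/2) = 16.
  m_2 = 2*16 - 16 = 16, d_2 = (258 - 16^2)/2 = 2/2 = 1, a_2 = floor((16 + 16)/1) = 32.
  m_3 = 1*32 - 16 = 16, d_3 = (258 - 16^2)/1 = 2/1 = 2: (m_3, d_3) = (m_1, d_1) = (16, 2), so from here the quotients repeat a_1, a_2; the period length is 2.
So sqrt(258) = [16; (16, 32)] with period length k = 2.
k is even, so the fundamental solution of x^2 - 258y^2 = 1 is (p_{k-1}, q_{k-1}) = (p_1, q_1); compute convergents through index 1.
Convergents (p_i = a_i*p_{i-1} + p_{i-2}, q_i = a_i*q_{i-1} + q_{i-2} with p_{-2}=0, p_{-1}=1, q_{-2}=1, q_{-1}=0):
  i=0: a_0=16, p_0 = 16*1 + 0 = 16, q_0 = 16*0 + 1 = 1.
  i=1: a_1=16, p_1 = 16*16 + 1 = 257, q_1 = 16*1 + 0 = 16.
Check: 257^2 - 258*16^2 = 66049 - 66048 = 1, so (x, y) = (257, 16) solves the equation, and by the theorem it is the least positive solution.

(x, y) = (257, 16)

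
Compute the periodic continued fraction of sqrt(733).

Write x_i = (sqrt(733) + m_i)/d_i with (m_0, d_0) = (0, 1). a_0 = floor(sqrt(733)) = 27, since 27^2 = 729 <= 733 < 784 = 28^2.
Iterate m_{i+1} = d_i*a_i - m_i, d_{i+1} = (733 - m_{i+1}^2)/d_i, a_{i+1} = floor((a_0 + m_{i+1})/d_{i+1}):
  m_1 = 1*27 - 0 = 27, d_1 = (733 - 27^2)/1 = 4/1 = 4, a_1 = floor((27 + 27)/4) = 13.
  m_2 = 4*13 - 27 = 25, d_2 = (733 - 25^2)/4 = 108/4 = 27, a_2 = floor((27 + 25)/27) = 1.
  m_3 = 27*1 - 25 = 2, d_3 = (733 - 2^2)/27 = 729/27 = 27, a_3 = floor((27 + 2)/27) = 1.
  m_4 = 27*1 - 2 = 25, d_4 = (733 - 25^2)/27 = 108/27 = 4, a_4 = floor((27 + 25)/4) = 13.
  m_5 = 4*13 - 25 = 27, d_5 = (733 - 27^2)/4 = 4/4 = 1, a_5 = floor((27 + 27)/1) = 54.
  m_6 = 1*54 - 27 = 27, d_6 = (733 - 27^2)/1 = 4/1 = 4: (m_6, d_6) = (m_1, d_1) = (27, 4), so from here the quotients repeat a_1, ..., a_5; the period length is 5.
Hence the expansion of sqrt(733) is a_0 = 27 followed by the repeating block 13, 1, 1, 13, 54 (period 5).

[27; (13, 1, 1, 13, 54)]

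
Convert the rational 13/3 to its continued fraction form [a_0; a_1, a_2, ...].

[4; 3]

Run the Euclidean algorithm on 13 and 3; the successive quotients are the partial quotients a_0, a_1, ... (each step inverts the fractional part left over by the previous one):
  13 = 4*3 + 1, so a_0 = 4.
  3 = 3*1 + 0, so a_1 = 3.
The remainder reaches 0 after 2 divisions, so the expansion has 2 partial quotients, read off in order.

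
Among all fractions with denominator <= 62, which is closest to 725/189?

Expand x = 725/189 as a continued fraction with the Euclidean algorithm:
  725 = 3*189 + 158, so a_0 = 3.
  189 = 1*158 + 31, so a_1 = 1.
  158 = 5*31 + 3, so a_2 = 5.
  31 = 10*3 + 1, so a_3 = 10.
  3 = 3*1 + 0, so a_4 = 3.
so x = [3; 1, 5, 10, 3].
Convergents (p_i = a_i*p_{i-1} + p_{i-2}, q_i = a_i*q_{i-1} + q_{i-2} with p_{-2}=0, p_{-1}=1, q_{-2}=1, q_{-1}=0), until the denominator exceeds 62:
  i=0: a_0=3, p_0 = 3*1 + 0 = 3, q_0 = 3*0 + 1 = 1.
  i=1: a_1=1, p_1 = 1*3 + 1 = 4, q_1 = 1*1 + 0 = 1.
  i=2: a_2=5, p_2 = 5*4 + 3 = 23, q_2 = 5*1 + 1 = 6.
  i=3: a_3=10, p_3 = 10*23 + 4 = 234, q_3 = 10*6 + 1 = 61.
  i=4: a_4=3, p_4 = 3*234 + 23 = 725, q_4 = 3*61 + 6 = 189.
q_4 = 189 > 62, so the last convergent with denominator <= 62 is p_3/q_3 = 234/61.
The closest fraction with denominator <= 62 is either p_3/q_3 or the intermediate fraction (k*p_3 + p_2)/(k*q_3 + q_2) with the largest k >= 1 whose denominator stays <= 62; these approach x as k grows, and every other convergent or intermediate fraction in range is farther away.
Largest k: floor((62 - q_2)/q_3) = floor((62 - 6)/61) = 0.
Since k = 0, no intermediate fraction beyond p_3/q_3 has denominator <= 62, so the convergent 234/61 is the closest (its error is |725*61 - 234*189|/(189*61) = 1/11529).

234/61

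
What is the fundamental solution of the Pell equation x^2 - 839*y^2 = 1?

First expand sqrt(839) as a continued fraction. With x_i = (sqrt(839) + m_i)/d_i and (m_0, d_0) = (0, 1): a_0 = floor(sqrt(839)) = 28, since 28^2 = 784 <= 839 < 841 = 29^2.
Iterate m_{i+1} = d_i*a_i - m_i, d_{i+1} = (839 - m_{i+1}^2)/d_i, a_{i+1} = floor((a_0 + m_{i+1})/d_{i+1}):
  m_1 = 1*28 - 0 = 28, d_1 = (839 - 28^2)/1 = 55/1 = 55, a_1 = floor((28 + 28)/55) = 1.
  m_2 = 55*1 - 28 = 27, d_2 = (839 - 27^2)/55 = 110/55 = 2, a_2 = floor((28 + 27)/2) = 27.
  m_3 = 2*27 - 27 = 27, d_3 = (839 - 27^2)/2 = 110/2 = 55, a_3 = floor((28 + 27)/55) = 1.
  m_4 = 55*1 - 27 = 28, d_4 = (839 - 28^2)/55 = 55/55 = 1, a_4 = floor((28 + 28)/1) = 56.
  m_5 = 1*56 - 28 = 28, d_5 = (839 - 28^2)/1 = 55/1 = 55: (m_5, d_5) = (m_1, d_1) = (28, 55), so from here the quotients repeat a_1, ..., a_4; the period length is 4.
So sqrt(839) = [28; (1, 27, 1, 56)] with period length k = 4.
k is even, so the fundamental solution of x^2 - 839y^2 = 1 is (p_{k-1}, q_{k-1}) = (p_3, q_3); compute convergents through index 3.
Convergents (p_i = a_i*p_{i-1} + p_{i-2}, q_i = a_i*q_{i-1} + q_{i-2} with p_{-2}=0, p_{-1}=1, q_{-2}=1, q_{-1}=0):
  i=0: a_0=28, p_0 = 28*1 + 0 = 28, q_0 = 28*0 + 1 = 1.
  i=1: a_1=1, p_1 = 1*28 + 1 = 29, q_1 = 1*1 + 0 = 1.
  i=2: a_2=27, p_2 = 27*29 + 28 = 811, q_2 = 27*1 + 1 = 28.
  i=3: a_3=1, p_3 = 1*811 + 29 = 840, q_3 = 1*28 + 1 = 29.
Check: 840^2 - 839*29^2 = 705600 - 705599 = 1, so (x, y) = (840, 29) solves the equation, and by the theorem it is the least positive solution.

(x, y) = (840, 29)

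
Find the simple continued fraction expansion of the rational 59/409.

[0; 6, 1, 13, 1, 3]

Run the Euclidean algorithm on 59 and 409; the successive quotients are the partial quotients a_0, a_1, ... (each step inverts the fractional part left over by the previous one):
  59 = 0*409 + 59, so a_0 = 0.
  409 = 6*59 + 55, so a_1 = 6.
  59 = 1*55 + 4, so a_2 = 1.
  55 = 13*4 + 3, so a_3 = 13.
  4 = 1*3 + 1, so a_4 = 1.
  3 = 3*1 + 0, so a_5 = 3.
The remainder reaches 0 after 6 divisions, so the expansion has 6 partial quotients, read off in order.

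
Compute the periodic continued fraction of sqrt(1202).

Write x_i = (sqrt(1202) + m_i)/d_i with (m_0, d_0) = (0, 1). a_0 = floor(sqrt(1202)) = 34, since 34^2 = 1156 <= 1202 < 1225 = 35^2.
Iterate m_{i+1} = d_i*a_i - m_i, d_{i+1} = (1202 - m_{i+1}^2)/d_i, a_{i+1} = floor((a_0 + m_{i+1})/d_{i+1}):
  m_1 = 1*34 - 0 = 34, d_1 = (1202 - 34^2)/1 = 46/1 = 46, a_1 = floor((34 + 34)/46) = 1.
  m_2 = 46*1 - 34 = 12, d_2 = (1202 - 12^2)/46 = 1058/46 = 23, a_2 = floor((34 + 12)/23) = 2.
  m_3 = 23*2 - 12 = 34, d_3 = (1202 - 34^2)/23 = 46/23 = 2, a_3 = floor((34 + 34)/2) = 34.
  m_4 = 2*34 - 34 = 34, d_4 = (1202 - 34^2)/2 = 46/2 = 23, a_4 = floor((34 + 34)/23) = 2.
  m_5 = 23*2 - 34 = 12, d_5 = (1202 - 12^2)/23 = 1058/23 = 46, a_5 = floor((34 + 12)/46) = 1.
  m_6 = 46*1 - 12 = 34, d_6 = (1202 - 34^2)/46 = 46/46 = 1, a_6 = floor((34 + 34)/1) = 68.
  m_7 = 1*68 - 34 = 34, d_7 = (1202 - 34^2)/1 = 46/1 = 46: (m_7, d_7) = (m_1, d_1) = (34, 46), so from here the quotients repeat a_1, ..., a_6; the period length is 6.
Hence the expansion of sqrt(1202) is a_0 = 34 followed by the repeating block 1, 2, 34, 2, 1, 68 (period 6).

[34; (1, 2, 34, 2, 1, 68)]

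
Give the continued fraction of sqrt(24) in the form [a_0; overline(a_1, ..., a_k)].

[4; overline(1, 8)]

Write x_i = (sqrt(24) + m_i)/d_i with (m_0, d_0) = (0, 1). a_0 = floor(sqrt(24)) = 4, since 4^2 = 16 <= 24 < 25 = 5^2.
Iterate m_{i+1} = d_i*a_i - m_i, d_{i+1} = (24 - m_{i+1}^2)/d_i, a_{i+1} = floor((a_0 + m_{i+1})/d_{i+1}):
  m_1 = 1*4 - 0 = 4, d_1 = (24 - 4^2)/1 = 8/1 = 8, a_1 = floor((4 + 4)/8) = 1.
  m_2 = 8*1 - 4 = 4, d_2 = (24 - 4^2)/8 = 8/8 = 1, a_2 = floor((4 + 4)/1) = 8.
  m_3 = 1*8 - 4 = 4, d_3 = (24 - 4^2)/1 = 8/1 = 8: (m_3, d_3) = (m_1, d_1) = (4, 8), so from here the quotients repeat a_1, a_2; the period length is 2.
Hence the expansion of sqrt(24) is a_0 = 4 followed by the repeating block 1, 8 (period 2).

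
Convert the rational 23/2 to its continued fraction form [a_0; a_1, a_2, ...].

[11; 2]

Run the Euclidean algorithm on 23 and 2; the successive quotients are the partial quotients a_0, a_1, ... (each step inverts the fractional part left over by the previous one):
  23 = 11*2 + 1, so a_0 = 11.
  2 = 2*1 + 0, so a_1 = 2.
The remainder reaches 0 after 2 divisions, so the expansion has 2 partial quotients, read off in order.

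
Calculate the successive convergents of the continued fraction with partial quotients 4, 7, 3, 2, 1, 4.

4/1, 29/7, 91/22, 211/51, 302/73, 1419/343

Using the convergent recurrence p_i = a_i*p_{i-1} + p_{i-2}, q_i = a_i*q_{i-1} + q_{i-2} with p_{-2}=0, p_{-1}=1, q_{-2}=1, q_{-1}=0:
  i=0: a_0=4, p_0 = 4*1 + 0 = 4, q_0 = 4*0 + 1 = 1.
  i=1: a_1=7, p_1 = 7*4 + 1 = 29, q_1 = 7*1 + 0 = 7.
  i=2: a_2=3, p_2 = 3*29 + 4 = 91, q_2 = 3*7 + 1 = 22.
  i=3: a_3=2, p_3 = 2*91 + 29 = 211, q_3 = 2*22 + 7 = 51.
  i=4: a_4=1, p_4 = 1*211 + 91 = 302, q_4 = 1*51 + 22 = 73.
  i=5: a_5=4, p_5 = 4*302 + 211 = 1419, q_5 = 4*73 + 51 = 343.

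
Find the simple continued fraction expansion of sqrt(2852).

[53; (2, 2, 9, 3, 4, 3, 9, 2, 2, 106)]

Write x_i = (sqrt(2852) + m_i)/d_i with (m_0, d_0) = (0, 1). a_0 = floor(sqrt(2852)) = 53, since 53^2 = 2809 <= 2852 < 2916 = 54^2.
Iterate m_{i+1} = d_i*a_i - m_i, d_{i+1} = (2852 - m_{i+1}^2)/d_i, a_{i+1} = floor((a_0 + m_{i+1})/d_{i+1}):
  m_1 = 1*53 - 0 = 53, d_1 = (2852 - 53^2)/1 = 43/1 = 43, a_1 = floor((53 + 53)/43) = 2.
  m_2 = 43*2 - 53 = 33, d_2 = (2852 - 33^2)/43 = 1763/43 = 41, a_2 = floor((53 + 33)/41) = 2.
  m_3 = 41*2 - 33 = 49, d_3 = (2852 - 49^2)/41 = 451/41 = 11, a_3 = floor((53 + 49)/11) = 9.
  m_4 = 11*9 - 49 = 50, d_4 = (2852 - 50^2)/11 = 352/11 = 32, a_4 = floor((53 + 50)/32) = 3.
  m_5 = 32*3 - 50 = 46, d_5 = (2852 - 46^2)/32 = 736/32 = 23, a_5 = floor((53 + 46)/23) = 4.
  m_6 = 23*4 - 46 = 46, d_6 = (2852 - 46^2)/23 = 736/23 = 32, a_6 = floor((53 + 46)/32) = 3.
  m_7 = 32*3 - 46 = 50, d_7 = (2852 - 50^2)/32 = 352/32 = 11, a_7 = floor((53 + 50)/11) = 9.
  m_8 = 11*9 - 50 = 49, d_8 = (2852 - 49^2)/11 = 451/11 = 41, a_8 = floor((53 + 49)/41) = 2.
  m_9 = 41*2 - 49 = 33, d_9 = (2852 - 33^2)/41 = 1763/41 = 43, a_9 = floor((53 + 33)/43) = 2.
  m_10 = 43*2 - 33 = 53, d_10 = (2852 - 53^2)/43 = 43/43 = 1, a_10 = floor((53 + 53)/1) = 106.
  m_11 = 1*106 - 53 = 53, d_11 = (2852 - 53^2)/1 = 43/1 = 43: (m_11, d_11) = (m_1, d_1) = (53, 43), so from here the quotients repeat a_1, ..., a_10; the period length is 10.
Hence the expansion of sqrt(2852) is a_0 = 53 followed by the repeating block 2, 2, 9, 3, 4, 3, 9, 2, 2, 106 (period 10).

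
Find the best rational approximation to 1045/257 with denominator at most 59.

61/15

Expand x = 1045/257 as a continued fraction with the Euclidean algorithm:
  1045 = 4*257 + 17, so a_0 = 4.
  257 = 15*17 + 2, so a_1 = 15.
  17 = 8*2 + 1, so a_2 = 8.
  2 = 2*1 + 0, so a_3 = 2.
so x = [4; 15, 8, 2].
Convergents (p_i = a_i*p_{i-1} + p_{i-2}, q_i = a_i*q_{i-1} + q_{i-2} with p_{-2}=0, p_{-1}=1, q_{-2}=1, q_{-1}=0), until the denominator exceeds 59:
  i=0: a_0=4, p_0 = 4*1 + 0 = 4, q_0 = 4*0 + 1 = 1.
  i=1: a_1=15, p_1 = 15*4 + 1 = 61, q_1 = 15*1 + 0 = 15.
  i=2: a_2=8, p_2 = 8*61 + 4 = 492, q_2 = 8*15 + 1 = 121.
q_2 = 121 > 59, so the last convergent with denominator <= 59 is p_1/q_1 = 61/15.
The closest fraction with denominator <= 59 is either p_1/q_1 or the intermediate fraction (k*p_1 + p_0)/(k*q_1 + q_0) with the largest k >= 1 whose denominator stays <= 59; these approach x as k grows, and every other convergent or intermediate fraction in range is farther away.
Largest k: floor((59 - q_0)/q_1) = floor((59 - 1)/15) = 3.
That gives (3*61 + 4)/(3*15 + 1) = 187/46.
Compare the errors: |x - 61/15| = |1045*15 - 61*257|/(257*15) = 2/3855, and |x - 187/46| = |1045*46 - 187*257|/(257*46) = 11/11822.
Cross-multiplying, 2*11822 = 23644 < 42405 = 11*3855, so 2/3855 is smaller: the convergent 61/15 is closer to x than 187/46.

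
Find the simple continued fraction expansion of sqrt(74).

Write x_i = (sqrt(74) + m_i)/d_i with (m_0, d_0) = (0, 1). a_0 = floor(sqrt(74)) = 8, since 8^2 = 64 <= 74 < 81 = 9^2.
Iterate m_{i+1} = d_i*a_i - m_i, d_{i+1} = (74 - m_{i+1}^2)/d_i, a_{i+1} = floor((a_0 + m_{i+1})/d_{i+1}):
  m_1 = 1*8 - 0 = 8, d_1 = (74 - 8^2)/1 = 10/1 = 10, a_1 = floor((8 + 8)/10) = 1.
  m_2 = 10*1 - 8 = 2, d_2 = (74 - 2^2)/10 = 70/10 = 7, a_2 = floor((8 + 2)/7) = 1.
  m_3 = 7*1 - 2 = 5, d_3 = (74 - 5^2)/7 = 49/7 = 7, a_3 = floor((8 + 5)/7) = 1.
  m_4 = 7*1 - 5 = 2, d_4 = (74 - 2^2)/7 = 70/7 = 10, a_4 = floor((8 + 2)/10) = 1.
  m_5 = 10*1 - 2 = 8, d_5 = (74 - 8^2)/10 = 10/10 = 1, a_5 = floor((8 + 8)/1) = 16.
  m_6 = 1*16 - 8 = 8, d_6 = (74 - 8^2)/1 = 10/1 = 10: (m_6, d_6) = (m_1, d_1) = (8, 10), so from here the quotients repeat a_1, ..., a_5; the period length is 5.
Hence the expansion of sqrt(74) is a_0 = 8 followed by the repeating block 1, 1, 1, 1, 16 (period 5).

[8; (1, 1, 1, 1, 16)]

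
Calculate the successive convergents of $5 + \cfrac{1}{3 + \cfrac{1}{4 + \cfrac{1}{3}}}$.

Using the convergent recurrence p_i = a_i*p_{i-1} + p_{i-2}, q_i = a_i*q_{i-1} + q_{i-2} with p_{-2}=0, p_{-1}=1, q_{-2}=1, q_{-1}=0:
  i=0: a_0=5, p_0 = 5*1 + 0 = 5, q_0 = 5*0 + 1 = 1.
  i=1: a_1=3, p_1 = 3*5 + 1 = 16, q_1 = 3*1 + 0 = 3.
  i=2: a_2=4, p_2 = 4*16 + 5 = 69, q_2 = 4*3 + 1 = 13.
  i=3: a_3=3, p_3 = 3*69 + 16 = 223, q_3 = 3*13 + 3 = 42.

5/1, 16/3, 69/13, 223/42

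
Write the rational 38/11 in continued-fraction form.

[3; 2, 5]

Run the Euclidean algorithm on 38 and 11; the successive quotients are the partial quotients a_0, a_1, ... (each step inverts the fractional part left over by the previous one):
  38 = 3*11 + 5, so a_0 = 3.
  11 = 2*5 + 1, so a_1 = 2.
  5 = 5*1 + 0, so a_2 = 5.
The remainder reaches 0 after 3 divisions, so the expansion has 3 partial quotients, read off in order.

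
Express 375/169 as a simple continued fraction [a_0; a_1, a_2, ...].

[2; 4, 1, 1, 3, 5]

Run the Euclidean algorithm on 375 and 169; the successive quotients are the partial quotients a_0, a_1, ... (each step inverts the fractional part left over by the previous one):
  375 = 2*169 + 37, so a_0 = 2.
  169 = 4*37 + 21, so a_1 = 4.
  37 = 1*21 + 16, so a_2 = 1.
  21 = 1*16 + 5, so a_3 = 1.
  16 = 3*5 + 1, so a_4 = 3.
  5 = 5*1 + 0, so a_5 = 5.
The remainder reaches 0 after 6 divisions, so the expansion has 6 partial quotients, read off in order.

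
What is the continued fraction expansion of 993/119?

Run the Euclidean algorithm on 993 and 119; the successive quotients are the partial quotients a_0, a_1, ... (each step inverts the fractional part left over by the previous one):
  993 = 8*119 + 41, so a_0 = 8.
  119 = 2*41 + 37, so a_1 = 2.
  41 = 1*37 + 4, so a_2 = 1.
  37 = 9*4 + 1, so a_3 = 9.
  4 = 4*1 + 0, so a_4 = 4.
The remainder reaches 0 after 5 divisions, so the expansion has 5 partial quotients, read off in order.

[8; 2, 1, 9, 4]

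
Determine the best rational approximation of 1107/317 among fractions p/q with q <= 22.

Expand x = 1107/317 as a continued fraction with the Euclidean algorithm:
  1107 = 3*317 + 156, so a_0 = 3.
  317 = 2*156 + 5, so a_1 = 2.
  156 = 31*5 + 1, so a_2 = 31.
  5 = 5*1 + 0, so a_3 = 5.
so x = [3; 2, 31, 5].
Convergents (p_i = a_i*p_{i-1} + p_{i-2}, q_i = a_i*q_{i-1} + q_{i-2} with p_{-2}=0, p_{-1}=1, q_{-2}=1, q_{-1}=0), until the denominator exceeds 22:
  i=0: a_0=3, p_0 = 3*1 + 0 = 3, q_0 = 3*0 + 1 = 1.
  i=1: a_1=2, p_1 = 2*3 + 1 = 7, q_1 = 2*1 + 0 = 2.
  i=2: a_2=31, p_2 = 31*7 + 3 = 220, q_2 = 31*2 + 1 = 63.
q_2 = 63 > 22, so the last convergent with denominator <= 22 is p_1/q_1 = 7/2.
The closest fraction with denominator <= 22 is either p_1/q_1 or the intermediate fraction (k*p_1 + p_0)/(k*q_1 + q_0) with the largest k >= 1 whose denominator stays <= 22; these approach x as k grows, and every other convergent or intermediate fraction in range is farther away.
Largest k: floor((22 - q_0)/q_1) = floor((22 - 1)/2) = 10.
That gives (10*7 + 3)/(10*2 + 1) = 73/21.
Compare the errors: |x - 7/2| = |1107*2 - 7*317|/(317*2) = 5/634, and |x - 73/21| = |1107*21 - 73*317|/(317*21) = 106/6657.
Cross-multiplying, 5*6657 = 33285 < 67204 = 106*634, so 5/634 is smaller: the convergent 7/2 is closer to x than 73/21.

7/2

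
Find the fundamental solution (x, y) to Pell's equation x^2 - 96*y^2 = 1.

(x, y) = (49, 5)

First expand sqrt(96) as a continued fraction. With x_i = (sqrt(96) + m_i)/d_i and (m_0, d_0) = (0, 1): a_0 = floor(sqrt(96)) = 9, since 9^2 = 81 <= 96 < 100 = 10^2.
Iterate m_{i+1} = d_i*a_i - m_i, d_{i+1} = (96 - m_{i+1}^2)/d_i, a_{i+1} = floor((a_0 + m_{i+1})/d_{i+1}):
  m_1 = 1*9 - 0 = 9, d_1 = (96 - 9^2)/1 = 15/1 = 15, a_1 = floor((9 + 9)/15) = 1.
  m_2 = 15*1 - 9 = 6, d_2 = (96 - 6^2)/15 = 60/15 = 4, a_2 = floor((9 + 6)/4) = 3.
  m_3 = 4*3 - 6 = 6, d_3 = (96 - 6^2)/4 = 60/4 = 15, a_3 = floor((9 + 6)/15) = 1.
  m_4 = 15*1 - 6 = 9, d_4 = (96 - 9^2)/15 = 15/15 = 1, a_4 = floor((9 + 9)/1) = 18.
  m_5 = 1*18 - 9 = 9, d_5 = (96 - 9^2)/1 = 15/1 = 15: (m_5, d_5) = (m_1, d_1) = (9, 15), so from here the quotients repeat a_1, ..., a_4; the period length is 4.
So sqrt(96) = [9; (1, 3, 1, 18)] with period length k = 4.
k is even, so the fundamental solution of x^2 - 96y^2 = 1 is (p_{k-1}, q_{k-1}) = (p_3, q_3); compute convergents through index 3.
Convergents (p_i = a_i*p_{i-1} + p_{i-2}, q_i = a_i*q_{i-1} + q_{i-2} with p_{-2}=0, p_{-1}=1, q_{-2}=1, q_{-1}=0):
  i=0: a_0=9, p_0 = 9*1 + 0 = 9, q_0 = 9*0 + 1 = 1.
  i=1: a_1=1, p_1 = 1*9 + 1 = 10, q_1 = 1*1 + 0 = 1.
  i=2: a_2=3, p_2 = 3*10 + 9 = 39, q_2 = 3*1 + 1 = 4.
  i=3: a_3=1, p_3 = 1*39 + 10 = 49, q_3 = 1*4 + 1 = 5.
Check: 49^2 - 96*5^2 = 2401 - 2400 = 1, so (x, y) = (49, 5) solves the equation, and by the theorem it is the least positive solution.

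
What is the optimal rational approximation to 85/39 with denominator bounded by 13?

Expand x = 85/39 as a continued fraction with the Euclidean algorithm:
  85 = 2*39 + 7, so a_0 = 2.
  39 = 5*7 + 4, so a_1 = 5.
  7 = 1*4 + 3, so a_2 = 1.
  4 = 1*3 + 1, so a_3 = 1.
  3 = 3*1 + 0, so a_4 = 3.
so x = [2; 5, 1, 1, 3].
Convergents (p_i = a_i*p_{i-1} + p_{i-2}, q_i = a_i*q_{i-1} + q_{i-2} with p_{-2}=0, p_{-1}=1, q_{-2}=1, q_{-1}=0), until the denominator exceeds 13:
  i=0: a_0=2, p_0 = 2*1 + 0 = 2, q_0 = 2*0 + 1 = 1.
  i=1: a_1=5, p_1 = 5*2 + 1 = 11, q_1 = 5*1 + 0 = 5.
  i=2: a_2=1, p_2 = 1*11 + 2 = 13, q_2 = 1*5 + 1 = 6.
  i=3: a_3=1, p_3 = 1*13 + 11 = 24, q_3 = 1*6 + 5 = 11.
  i=4: a_4=3, p_4 = 3*24 + 13 = 85, q_4 = 3*11 + 6 = 39.
q_4 = 39 > 13, so the last convergent with denominator <= 13 is p_3/q_3 = 24/11.
The closest fraction with denominator <= 13 is either p_3/q_3 or the intermediate fraction (k*p_3 + p_2)/(k*q_3 + q_2) with the largest k >= 1 whose denominator stays <= 13; these approach x as k grows, and every other convergent or intermediate fraction in range is farther away.
Largest k: floor((13 - q_2)/q_3) = floor((13 - 6)/11) = 0.
Since k = 0, no intermediate fraction beyond p_3/q_3 has denominator <= 13, so the convergent 24/11 is the closest (its error is |85*11 - 24*39|/(39*11) = 1/429).

24/11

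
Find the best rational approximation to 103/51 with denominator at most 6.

2/1

Expand x = 103/51 as a continued fraction with the Euclidean algorithm:
  103 = 2*51 + 1, so a_0 = 2.
  51 = 51*1 + 0, so a_1 = 51.
so x = [2; 51].
Convergents (p_i = a_i*p_{i-1} + p_{i-2}, q_i = a_i*q_{i-1} + q_{i-2} with p_{-2}=0, p_{-1}=1, q_{-2}=1, q_{-1}=0), until the denominator exceeds 6:
  i=0: a_0=2, p_0 = 2*1 + 0 = 2, q_0 = 2*0 + 1 = 1.
  i=1: a_1=51, p_1 = 51*2 + 1 = 103, q_1 = 51*1 + 0 = 51.
q_1 = 51 > 6, so the last convergent with denominator <= 6 is p_0/q_0 = 2/1.
The closest fraction with denominator <= 6 is either p_0/q_0 or the intermediate fraction (k*p_0 + p_{-1})/(k*q_0 + q_{-1}) with the largest k >= 1 whose denominator stays <= 6; these approach x as k grows, and every other convergent or intermediate fraction in range is farther away.
Largest k: floor((6 - q_{-1})/q_0) = floor((6 - 0)/1) = 6 (using the seeds p_{-1} = 1, q_{-1} = 0).
That gives (6*2 + 1)/(6*1 + 0) = 13/6.
Compare the errors: |x - 2/1| = |103*1 - 2*51|/(51*1) = 1/51, and |x - 13/6| = |103*6 - 13*51|/(51*6) = 45/306.
Cross-multiplying, 1*306 = 306 < 2295 = 45*51, so 1/51 is smaller: the convergent 2/1 is closer to x than 13/6.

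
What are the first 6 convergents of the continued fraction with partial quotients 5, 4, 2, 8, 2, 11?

Using the convergent recurrence p_i = a_i*p_{i-1} + p_{i-2}, q_i = a_i*q_{i-1} + q_{i-2} with p_{-2}=0, p_{-1}=1, q_{-2}=1, q_{-1}=0:
  i=0: a_0=5, p_0 = 5*1 + 0 = 5, q_0 = 5*0 + 1 = 1.
  i=1: a_1=4, p_1 = 4*5 + 1 = 21, q_1 = 4*1 + 0 = 4.
  i=2: a_2=2, p_2 = 2*21 + 5 = 47, q_2 = 2*4 + 1 = 9.
  i=3: a_3=8, p_3 = 8*47 + 21 = 397, q_3 = 8*9 + 4 = 76.
  i=4: a_4=2, p_4 = 2*397 + 47 = 841, q_4 = 2*76 + 9 = 161.
  i=5: a_5=11, p_5 = 11*841 + 397 = 9648, q_5 = 11*161 + 76 = 1847.

5/1, 21/4, 47/9, 397/76, 841/161, 9648/1847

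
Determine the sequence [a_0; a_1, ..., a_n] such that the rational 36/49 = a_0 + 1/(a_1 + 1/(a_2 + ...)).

[0; 1, 2, 1, 3, 3]

Run the Euclidean algorithm on 36 and 49; the successive quotients are the partial quotients a_0, a_1, ... (each step inverts the fractional part left over by the previous one):
  36 = 0*49 + 36, so a_0 = 0.
  49 = 1*36 + 13, so a_1 = 1.
  36 = 2*13 + 10, so a_2 = 2.
  13 = 1*10 + 3, so a_3 = 1.
  10 = 3*3 + 1, so a_4 = 3.
  3 = 3*1 + 0, so a_5 = 3.
The remainder reaches 0 after 6 divisions, so the expansion has 6 partial quotients, read off in order.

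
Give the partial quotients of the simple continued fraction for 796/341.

Run the Euclidean algorithm on 796 and 341; the successive quotients are the partial quotients a_0, a_1, ... (each step inverts the fractional part left over by the previous one):
  796 = 2*341 + 114, so a_0 = 2.
  341 = 2*114 + 113, so a_1 = 2.
  114 = 1*113 + 1, so a_2 = 1.
  113 = 113*1 + 0, so a_3 = 113.
The remainder reaches 0 after 4 divisions, so the expansion has 4 partial quotients, read off in order.

[2; 2, 1, 113]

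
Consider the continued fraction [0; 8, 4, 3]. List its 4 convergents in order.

0/1, 1/8, 4/33, 13/107

Using the convergent recurrence p_i = a_i*p_{i-1} + p_{i-2}, q_i = a_i*q_{i-1} + q_{i-2} with p_{-2}=0, p_{-1}=1, q_{-2}=1, q_{-1}=0:
  i=0: a_0=0, p_0 = 0*1 + 0 = 0, q_0 = 0*0 + 1 = 1.
  i=1: a_1=8, p_1 = 8*0 + 1 = 1, q_1 = 8*1 + 0 = 8.
  i=2: a_2=4, p_2 = 4*1 + 0 = 4, q_2 = 4*8 + 1 = 33.
  i=3: a_3=3, p_3 = 3*4 + 1 = 13, q_3 = 3*33 + 8 = 107.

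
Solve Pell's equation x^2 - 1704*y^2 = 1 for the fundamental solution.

(x, y) = (88751, 2150)

First expand sqrt(1704) as a continued fraction. With x_i = (sqrt(1704) + m_i)/d_i and (m_0, d_0) = (0, 1): a_0 = floor(sqrt(1704)) = 41, since 41^2 = 1681 <= 1704 < 1764 = 42^2.
Iterate m_{i+1} = d_i*a_i - m_i, d_{i+1} = (1704 - m_{i+1}^2)/d_i, a_{i+1} = floor((a_0 + m_{i+1})/d_{i+1}):
  m_1 = 1*41 - 0 = 41, d_1 = (1704 - 41^2)/1 = 23/1 = 23, a_1 = floor((41 + 41)/23) = 3.
  m_2 = 23*3 - 41 = 28, d_2 = (1704 - 28^2)/23 = 920/23 = 40, a_2 = floor((41 + 28)/40) = 1.
  m_3 = 40*1 - 28 = 12, d_3 = (1704 - 12^2)/40 = 1560/40 = 39, a_3 = floor((41 + 12)/39) = 1.
  m_4 = 39*1 - 12 = 27, d_4 = (1704 - 27^2)/39 = 975/39 = 25, a_4 = floor((41 + 27)/25) = 2.
  m_5 = 25*2 - 27 = 23, d_5 = (1704 - 23^2)/25 = 1175/25 = 47, a_5 = floor((41 + 23)/47) = 1.
  m_6 = 47*1 - 23 = 24, d_6 = (1704 - 24^2)/47 = 1128/47 = 24, a_6 = floor((41 + 24)/24) = 2.
  m_7 = 24*2 - 24 = 24, d_7 = (1704 - 24^2)/24 = 1128/24 = 47, a_7 = floor((41 + 24)/47) = 1.
  m_8 = 47*1 - 24 = 23, d_8 = (1704 - 23^2)/47 = 1175/47 = 25, a_8 = floor((41 + 23)/25) = 2.
  m_9 = 25*2 - 23 = 27, d_9 = (1704 - 27^2)/25 = 975/25 = 39, a_9 = floor((41 + 27)/39) = 1.
  m_10 = 39*1 - 27 = 12, d_10 = (1704 - 12^2)/39 = 1560/39 = 40, a_10 = floor((41 + 12)/40) = 1.
  m_11 = 40*1 - 12 = 28, d_11 = (1704 - 28^2)/40 = 920/40 = 23, a_11 = floor((41 + 28)/23) = 3.
  m_12 = 23*3 - 28 = 41, d_12 = (1704 - 41^2)/23 = 23/23 = 1, a_12 = floor((41 + 41)/1) = 82.
  m_13 = 1*82 - 41 = 41, d_13 = (1704 - 41^2)/1 = 23/1 = 23: (m_13, d_13) = (m_1, d_1) = (41, 23), so from here the quotients repeat a_1, ..., a_12; the period length is 12.
So sqrt(1704) = [41; (3, 1, 1, 2, 1, 2, 1, 2, 1, 1, 3, 82)] with period length k = 12.
k is even, so the fundamental solution of x^2 - 1704y^2 = 1 is (p_{k-1}, q_{k-1}) = (p_11, q_11); compute convergents through index 11.
Convergents (p_i = a_i*p_{i-1} + p_{i-2}, q_i = a_i*q_{i-1} + q_{i-2} with p_{-2}=0, p_{-1}=1, q_{-2}=1, q_{-1}=0):
  i=0: a_0=41, p_0 = 41*1 + 0 = 41, q_0 = 41*0 + 1 = 1.
  i=1: a_1=3, p_1 = 3*41 + 1 = 124, q_1 = 3*1 + 0 = 3.
  i=2: a_2=1, p_2 = 1*124 + 41 = 165, q_2 = 1*3 + 1 = 4.
  i=3: a_3=1, p_3 = 1*165 + 124 = 289, q_3 = 1*4 + 3 = 7.
  i=4: a_4=2, p_4 = 2*289 + 165 = 743, q_4 = 2*7 + 4 = 18.
  i=5: a_5=1, p_5 = 1*743 + 289 = 1032, q_5 = 1*18 + 7 = 25.
  i=6: a_6=2, p_6 = 2*1032 + 743 = 2807, q_6 = 2*25 + 18 = 68.
  i=7: a_7=1, p_7 = 1*2807 + 1032 = 3839, q_7 = 1*68 + 25 = 93.
  i=8: a_8=2, p_8 = 2*3839 + 2807 = 10485, q_8 = 2*93 + 68 = 254.
  i=9: a_9=1, p_9 = 1*10485 + 3839 = 14324, q_9 = 1*254 + 93 = 347.
  i=10: a_10=1, p_10 = 1*14324 + 10485 = 24809, q_10 = 1*347 + 254 = 601.
  i=11: a_11=3, p_11 = 3*24809 + 14324 = 88751, q_11 = 3*601 + 347 = 2150.
Check: 88751^2 - 1704*2150^2 = 7876740001 - 7876740000 = 1, so (x, y) = (88751, 2150) solves the equation, and by the theorem it is the least positive solution.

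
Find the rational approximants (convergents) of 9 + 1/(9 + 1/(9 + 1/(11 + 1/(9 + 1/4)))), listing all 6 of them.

9/1, 82/9, 747/82, 8299/911, 75438/8281, 310051/34035

Using the convergent recurrence p_i = a_i*p_{i-1} + p_{i-2}, q_i = a_i*q_{i-1} + q_{i-2} with p_{-2}=0, p_{-1}=1, q_{-2}=1, q_{-1}=0:
  i=0: a_0=9, p_0 = 9*1 + 0 = 9, q_0 = 9*0 + 1 = 1.
  i=1: a_1=9, p_1 = 9*9 + 1 = 82, q_1 = 9*1 + 0 = 9.
  i=2: a_2=9, p_2 = 9*82 + 9 = 747, q_2 = 9*9 + 1 = 82.
  i=3: a_3=11, p_3 = 11*747 + 82 = 8299, q_3 = 11*82 + 9 = 911.
  i=4: a_4=9, p_4 = 9*8299 + 747 = 75438, q_4 = 9*911 + 82 = 8281.
  i=5: a_5=4, p_5 = 4*75438 + 8299 = 310051, q_5 = 4*8281 + 911 = 34035.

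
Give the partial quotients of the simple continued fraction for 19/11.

[1; 1, 2, 1, 2]

Run the Euclidean algorithm on 19 and 11; the successive quotients are the partial quotients a_0, a_1, ... (each step inverts the fractional part left over by the previous one):
  19 = 1*11 + 8, so a_0 = 1.
  11 = 1*8 + 3, so a_1 = 1.
  8 = 2*3 + 2, so a_2 = 2.
  3 = 1*2 + 1, so a_3 = 1.
  2 = 2*1 + 0, so a_4 = 2.
The remainder reaches 0 after 5 divisions, so the expansion has 5 partial quotients, read off in order.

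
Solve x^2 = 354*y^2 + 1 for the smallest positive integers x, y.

(x, y) = (258065, 13716)

First expand sqrt(354) as a continued fraction. With x_i = (sqrt(354) + m_i)/d_i and (m_0, d_0) = (0, 1): a_0 = floor(sqrt(354)) = 18, since 18^2 = 324 <= 354 < 361 = 19^2.
Iterate m_{i+1} = d_i*a_i - m_i, d_{i+1} = (354 - m_{i+1}^2)/d_i, a_{i+1} = floor((a_0 + m_{i+1})/d_{i+1}):
  m_1 = 1*18 - 0 = 18, d_1 = (354 - 18^2)/1 = 30/1 = 30, a_1 = floor((18 + 18)/30) = 1.
  m_2 = 30*1 - 18 = 12, d_2 = (354 - 12^2)/30 = 210/30 = 7, a_2 = floor((18 + 12)/7) = 4.
  m_3 = 7*4 - 12 = 16, d_3 = (354 - 16^2)/7 = 98/7 = 14, a_3 = floor((18 + 16)/14) = 2.
  m_4 = 14*2 - 16 = 12, d_4 = (354 - 12^2)/14 = 210/14 = 15, a_4 = floor((18 + 12)/15) = 2.
  m_5 = 15*2 - 12 = 18, d_5 = (354 - 18^2)/15 = 30/15 = 2, a_5 = floor((18 + 18)/2) = 18.
  m_6 = 2*18 - 18 = 18, d_6 = (354 - 18^2)/2 = 30/2 = 15, a_6 = floor((18 + 18)/15) = 2.
  m_7 = 15*2 - 18 = 12, d_7 = (354 - 12^2)/15 = 210/15 = 14, a_7 = floor((18 + 12)/14) = 2.
  m_8 = 14*2 - 12 = 16, d_8 = (354 - 16^2)/14 = 98/14 = 7, a_8 = floor((18 + 16)/7) = 4.
  m_9 = 7*4 - 16 = 12, d_9 = (354 - 12^2)/7 = 210/7 = 30, a_9 = floor((18 + 12)/30) = 1.
  m_10 = 30*1 - 12 = 18, d_10 = (354 - 18^2)/30 = 30/30 = 1, a_10 = floor((18 + 18)/1) = 36.
  m_11 = 1*36 - 18 = 18, d_11 = (354 - 18^2)/1 = 30/1 = 30: (m_11, d_11) = (m_1, d_1) = (18, 30), so from here the quotients repeat a_1, ..., a_10; the period length is 10.
So sqrt(354) = [18; (1, 4, 2, 2, 18, 2, 2, 4, 1, 36)] with period length k = 10.
k is even, so the fundamental solution of x^2 - 354y^2 = 1 is (p_{k-1}, q_{k-1}) = (p_9, q_9); compute convergents through index 9.
Convergents (p_i = a_i*p_{i-1} + p_{i-2}, q_i = a_i*q_{i-1} + q_{i-2} with p_{-2}=0, p_{-1}=1, q_{-2}=1, q_{-1}=0):
  i=0: a_0=18, p_0 = 18*1 + 0 = 18, q_0 = 18*0 + 1 = 1.
  i=1: a_1=1, p_1 = 1*18 + 1 = 19, q_1 = 1*1 + 0 = 1.
  i=2: a_2=4, p_2 = 4*19 + 18 = 94, q_2 = 4*1 + 1 = 5.
  i=3: a_3=2, p_3 = 2*94 + 19 = 207, q_3 = 2*5 + 1 = 11.
  i=4: a_4=2, p_4 = 2*207 + 94 = 508, q_4 = 2*11 + 5 = 27.
  i=5: a_5=18, p_5 = 18*508 + 207 = 9351, q_5 = 18*27 + 11 = 497.
  i=6: a_6=2, p_6 = 2*9351 + 508 = 19210, q_6 = 2*497 + 27 = 1021.
  i=7: a_7=2, p_7 = 2*19210 + 9351 = 47771, q_7 = 2*1021 + 497 = 2539.
  i=8: a_8=4, p_8 = 4*47771 + 19210 = 210294, q_8 = 4*2539 + 1021 = 11177.
  i=9: a_9=1, p_9 = 1*210294 + 47771 = 258065, q_9 = 1*11177 + 2539 = 13716.
Check: 258065^2 - 354*13716^2 = 66597544225 - 66597544224 = 1, so (x, y) = (258065, 13716) solves the equation, and by the theorem it is the least positive solution.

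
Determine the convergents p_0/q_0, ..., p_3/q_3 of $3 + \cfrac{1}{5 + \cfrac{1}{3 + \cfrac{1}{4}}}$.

Using the convergent recurrence p_i = a_i*p_{i-1} + p_{i-2}, q_i = a_i*q_{i-1} + q_{i-2} with p_{-2}=0, p_{-1}=1, q_{-2}=1, q_{-1}=0:
  i=0: a_0=3, p_0 = 3*1 + 0 = 3, q_0 = 3*0 + 1 = 1.
  i=1: a_1=5, p_1 = 5*3 + 1 = 16, q_1 = 5*1 + 0 = 5.
  i=2: a_2=3, p_2 = 3*16 + 3 = 51, q_2 = 3*5 + 1 = 16.
  i=3: a_3=4, p_3 = 4*51 + 16 = 220, q_3 = 4*16 + 5 = 69.

3/1, 16/5, 51/16, 220/69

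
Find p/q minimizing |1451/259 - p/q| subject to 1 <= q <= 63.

Expand x = 1451/259 as a continued fraction with the Euclidean algorithm:
  1451 = 5*259 + 156, so a_0 = 5.
  259 = 1*156 + 103, so a_1 = 1.
  156 = 1*103 + 53, so a_2 = 1.
  103 = 1*53 + 50, so a_3 = 1.
  53 = 1*50 + 3, so a_4 = 1.
  50 = 16*3 + 2, so a_5 = 16.
  3 = 1*2 + 1, so a_6 = 1.
  2 = 2*1 + 0, so a_7 = 2.
so x = [5; 1, 1, 1, 1, 16, 1, 2].
Convergents (p_i = a_i*p_{i-1} + p_{i-2}, q_i = a_i*q_{i-1} + q_{i-2} with p_{-2}=0, p_{-1}=1, q_{-2}=1, q_{-1}=0), until the denominator exceeds 63:
  i=0: a_0=5, p_0 = 5*1 + 0 = 5, q_0 = 5*0 + 1 = 1.
  i=1: a_1=1, p_1 = 1*5 + 1 = 6, q_1 = 1*1 + 0 = 1.
  i=2: a_2=1, p_2 = 1*6 + 5 = 11, q_2 = 1*1 + 1 = 2.
  i=3: a_3=1, p_3 = 1*11 + 6 = 17, q_3 = 1*2 + 1 = 3.
  i=4: a_4=1, p_4 = 1*17 + 11 = 28, q_4 = 1*3 + 2 = 5.
  i=5: a_5=16, p_5 = 16*28 + 17 = 465, q_5 = 16*5 + 3 = 83.
q_5 = 83 > 63, so the last convergent with denominator <= 63 is p_4/q_4 = 28/5.
The closest fraction with denominator <= 63 is either p_4/q_4 or the intermediate fraction (k*p_4 + p_3)/(k*q_4 + q_3) with the largest k >= 1 whose denominator stays <= 63; these approach x as k grows, and every other convergent or intermediate fraction in range is farther away.
Largest k: floor((63 - q_3)/q_4) = floor((63 - 3)/5) = 12.
That gives (12*28 + 17)/(12*5 + 3) = 353/63.
Compare the errors: |x - 28/5| = |1451*5 - 28*259|/(259*5) = 3/1295, and |x - 353/63| = |1451*63 - 353*259|/(259*63) = 14/16317.
Cross-multiplying, 14*1295 = 18130 < 48951 = 3*16317, so 14/16317 is smaller: the intermediate fraction 353/63 is closer to x than 28/5.

353/63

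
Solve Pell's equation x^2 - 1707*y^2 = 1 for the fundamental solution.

First expand sqrt(1707) as a continued fraction. With x_i = (sqrt(1707) + m_i)/d_i and (m_0, d_0) = (0, 1): a_0 = floor(sqrt(1707)) = 41, since 41^2 = 1681 <= 1707 < 1764 = 42^2.
Iterate m_{i+1} = d_i*a_i - m_i, d_{i+1} = (1707 - m_{i+1}^2)/d_i, a_{i+1} = floor((a_0 + m_{i+1})/d_{i+1}):
  m_1 = 1*41 - 0 = 41, d_1 = (1707 - 41^2)/1 = 26/1 = 26, a_1 = floor((41 + 41)/26) = 3.
  m_2 = 26*3 - 41 = 37, d_2 = (1707 - 37^2)/26 = 338/26 = 13, a_2 = floor((41 + 37)/13) = 6.
  m_3 = 13*6 - 37 = 41, d_3 = (1707 - 41^2)/13 = 26/13 = 2, a_3 = floor((41 + 41)/2) = 41.
  m_4 = 2*41 - 41 = 41, d_4 = (1707 - 41^2)/2 = 26/2 = 13, a_4 = floor((41 + 41)/13) = 6.
  m_5 = 13*6 - 41 = 37, d_5 = (1707 - 37^2)/13 = 338/13 = 26, a_5 = floor((41 + 37)/26) = 3.
  m_6 = 26*3 - 37 = 41, d_6 = (1707 - 41^2)/26 = 26/26 = 1, a_6 = floor((41 + 41)/1) = 82.
  m_7 = 1*82 - 41 = 41, d_7 = (1707 - 41^2)/1 = 26/1 = 26: (m_7, d_7) = (m_1, d_1) = (41, 26), so from here the quotients repeat a_1, ..., a_6; the period length is 6.
So sqrt(1707) = [41; (3, 6, 41, 6, 3, 82)] with period length k = 6.
k is even, so the fundamental solution of x^2 - 1707y^2 = 1 is (p_{k-1}, q_{k-1}) = (p_5, q_5); compute convergents through index 5.
Convergents (p_i = a_i*p_{i-1} + p_{i-2}, q_i = a_i*q_{i-1} + q_{i-2} with p_{-2}=0, p_{-1}=1, q_{-2}=1, q_{-1}=0):
  i=0: a_0=41, p_0 = 41*1 + 0 = 41, q_0 = 41*0 + 1 = 1.
  i=1: a_1=3, p_1 = 3*41 + 1 = 124, q_1 = 3*1 + 0 = 3.
  i=2: a_2=6, p_2 = 6*124 + 41 = 785, q_2 = 6*3 + 1 = 19.
  i=3: a_3=41, p_3 = 41*785 + 124 = 32309, q_3 = 41*19 + 3 = 782.
  i=4: a_4=6, p_4 = 6*32309 + 785 = 194639, q_4 = 6*782 + 19 = 4711.
  i=5: a_5=3, p_5 = 3*194639 + 32309 = 616226, q_5 = 3*4711 + 782 = 14915.
Check: 616226^2 - 1707*14915^2 = 379734483076 - 379734483075 = 1, so (x, y) = (616226, 14915) solves the equation, and by the theorem it is the least positive solution.

(x, y) = (616226, 14915)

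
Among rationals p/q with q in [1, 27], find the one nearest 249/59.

38/9

Expand x = 249/59 as a continued fraction with the Euclidean algorithm:
  249 = 4*59 + 13, so a_0 = 4.
  59 = 4*13 + 7, so a_1 = 4.
  13 = 1*7 + 6, so a_2 = 1.
  7 = 1*6 + 1, so a_3 = 1.
  6 = 6*1 + 0, so a_4 = 6.
so x = [4; 4, 1, 1, 6].
Convergents (p_i = a_i*p_{i-1} + p_{i-2}, q_i = a_i*q_{i-1} + q_{i-2} with p_{-2}=0, p_{-1}=1, q_{-2}=1, q_{-1}=0), until the denominator exceeds 27:
  i=0: a_0=4, p_0 = 4*1 + 0 = 4, q_0 = 4*0 + 1 = 1.
  i=1: a_1=4, p_1 = 4*4 + 1 = 17, q_1 = 4*1 + 0 = 4.
  i=2: a_2=1, p_2 = 1*17 + 4 = 21, q_2 = 1*4 + 1 = 5.
  i=3: a_3=1, p_3 = 1*21 + 17 = 38, q_3 = 1*5 + 4 = 9.
  i=4: a_4=6, p_4 = 6*38 + 21 = 249, q_4 = 6*9 + 5 = 59.
q_4 = 59 > 27, so the last convergent with denominator <= 27 is p_3/q_3 = 38/9.
The closest fraction with denominator <= 27 is either p_3/q_3 or the intermediate fraction (k*p_3 + p_2)/(k*q_3 + q_2) with the largest k >= 1 whose denominator stays <= 27; these approach x as k grows, and every other convergent or intermediate fraction in range is farther away.
Largest k: floor((27 - q_2)/q_3) = floor((27 - 5)/9) = 2.
That gives (2*38 + 21)/(2*9 + 5) = 97/23.
Compare the errors: |x - 38/9| = |249*9 - 38*59|/(59*9) = 1/531, and |x - 97/23| = |249*23 - 97*59|/(59*23) = 4/1357.
Cross-multiplying, 1*1357 = 1357 < 2124 = 4*531, so 1/531 is smaller: the convergent 38/9 is closer to x than 97/23.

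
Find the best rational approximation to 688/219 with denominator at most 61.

Expand x = 688/219 as a continued fraction with the Euclidean algorithm:
  688 = 3*219 + 31, so a_0 = 3.
  219 = 7*31 + 2, so a_1 = 7.
  31 = 15*2 + 1, so a_2 = 15.
  2 = 2*1 + 0, so a_3 = 2.
so x = [3; 7, 15, 2].
Convergents (p_i = a_i*p_{i-1} + p_{i-2}, q_i = a_i*q_{i-1} + q_{i-2} with p_{-2}=0, p_{-1}=1, q_{-2}=1, q_{-1}=0), until the denominator exceeds 61:
  i=0: a_0=3, p_0 = 3*1 + 0 = 3, q_0 = 3*0 + 1 = 1.
  i=1: a_1=7, p_1 = 7*3 + 1 = 22, q_1 = 7*1 + 0 = 7.
  i=2: a_2=15, p_2 = 15*22 + 3 = 333, q_2 = 15*7 + 1 = 106.
q_2 = 106 > 61, so the last convergent with denominator <= 61 is p_1/q_1 = 22/7.
The closest fraction with denominator <= 61 is either p_1/q_1 or the intermediate fraction (k*p_1 + p_0)/(k*q_1 + q_0) with the largest k >= 1 whose denominator stays <= 61; these approach x as k grows, and every other convergent or intermediate fraction in range is farther away.
Largest k: floor((61 - q_0)/q_1) = floor((61 - 1)/7) = 8.
That gives (8*22 + 3)/(8*7 + 1) = 179/57.
Compare the errors: |x - 22/7| = |688*7 - 22*219|/(219*7) = 2/1533, and |x - 179/57| = |688*57 - 179*219|/(219*57) = 15/12483.
Cross-multiplying, 15*1533 = 22995 < 24966 = 2*12483, so 15/12483 is smaller: the intermediate fraction 179/57 is closer to x than 22/7.

179/57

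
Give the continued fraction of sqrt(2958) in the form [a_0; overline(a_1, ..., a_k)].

Write x_i = (sqrt(2958) + m_i)/d_i with (m_0, d_0) = (0, 1). a_0 = floor(sqrt(2958)) = 54, since 54^2 = 2916 <= 2958 < 3025 = 55^2.
Iterate m_{i+1} = d_i*a_i - m_i, d_{i+1} = (2958 - m_{i+1}^2)/d_i, a_{i+1} = floor((a_0 + m_{i+1})/d_{i+1}):
  m_1 = 1*54 - 0 = 54, d_1 = (2958 - 54^2)/1 = 42/1 = 42, a_1 = floor((54 + 54)/42) = 2.
  m_2 = 42*2 - 54 = 30, d_2 = (2958 - 30^2)/42 = 2058/42 = 49, a_2 = floor((54 + 30)/49) = 1.
  m_3 = 49*1 - 30 = 19, d_3 = (2958 - 19^2)/49 = 2597/49 = 53, a_3 = floor((54 + 19)/53) = 1.
  m_4 = 53*1 - 19 = 34, d_4 = (2958 - 34^2)/53 = 1802/53 = 34, a_4 = floor((54 + 34)/34) = 2.
  m_5 = 34*2 - 34 = 34, d_5 = (2958 - 34^2)/34 = 1802/34 = 53, a_5 = floor((54 + 34)/53) = 1.
  m_6 = 53*1 - 34 = 19, d_6 = (2958 - 19^2)/53 = 2597/53 = 49, a_6 = floor((54 + 19)/49) = 1.
  m_7 = 49*1 - 19 = 30, d_7 = (2958 - 30^2)/49 = 2058/49 = 42, a_7 = floor((54 + 30)/42) = 2.
  m_8 = 42*2 - 30 = 54, d_8 = (2958 - 54^2)/42 = 42/42 = 1, a_8 = floor((54 + 54)/1) = 108.
  m_9 = 1*108 - 54 = 54, d_9 = (2958 - 54^2)/1 = 42/1 = 42: (m_9, d_9) = (m_1, d_1) = (54, 42), so from here the quotients repeat a_1, ..., a_8; the period length is 8.
Hence the expansion of sqrt(2958) is a_0 = 54 followed by the repeating block 2, 1, 1, 2, 1, 1, 2, 108 (period 8).

[54; overline(2, 1, 1, 2, 1, 1, 2, 108)]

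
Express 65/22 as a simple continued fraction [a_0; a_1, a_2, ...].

Run the Euclidean algorithm on 65 and 22; the successive quotients are the partial quotients a_0, a_1, ... (each step inverts the fractional part left over by the previous one):
  65 = 2*22 + 21, so a_0 = 2.
  22 = 1*21 + 1, so a_1 = 1.
  21 = 21*1 + 0, so a_2 = 21.
The remainder reaches 0 after 3 divisions, so the expansion has 3 partial quotients, read off in order.

[2; 1, 21]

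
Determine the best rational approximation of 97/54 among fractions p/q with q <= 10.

Expand x = 97/54 as a continued fraction with the Euclidean algorithm:
  97 = 1*54 + 43, so a_0 = 1.
  54 = 1*43 + 11, so a_1 = 1.
  43 = 3*11 + 10, so a_2 = 3.
  11 = 1*10 + 1, so a_3 = 1.
  10 = 10*1 + 0, so a_4 = 10.
so x = [1; 1, 3, 1, 10].
Convergents (p_i = a_i*p_{i-1} + p_{i-2}, q_i = a_i*q_{i-1} + q_{i-2} with p_{-2}=0, p_{-1}=1, q_{-2}=1, q_{-1}=0), until the denominator exceeds 10:
  i=0: a_0=1, p_0 = 1*1 + 0 = 1, q_0 = 1*0 + 1 = 1.
  i=1: a_1=1, p_1 = 1*1 + 1 = 2, q_1 = 1*1 + 0 = 1.
  i=2: a_2=3, p_2 = 3*2 + 1 = 7, q_2 = 3*1 + 1 = 4.
  i=3: a_3=1, p_3 = 1*7 + 2 = 9, q_3 = 1*4 + 1 = 5.
  i=4: a_4=10, p_4 = 10*9 + 7 = 97, q_4 = 10*5 + 4 = 54.
q_4 = 54 > 10, so the last convergent with denominator <= 10 is p_3/q_3 = 9/5.
The closest fraction with denominator <= 10 is either p_3/q_3 or the intermediate fraction (k*p_3 + p_2)/(k*q_3 + q_2) with the largest k >= 1 whose denominator stays <= 10; these approach x as k grows, and every other convergent or intermediate fraction in range is farther away.
Largest k: floor((10 - q_2)/q_3) = floor((10 - 4)/5) = 1.
That gives (1*9 + 7)/(1*5 + 4) = 16/9.
Compare the errors: |x - 9/5| = |97*5 - 9*54|/(54*5) = 1/270, and |x - 16/9| = |97*9 - 16*54|/(54*9) = 9/486.
Cross-multiplying, 1*486 = 486 < 2430 = 9*270, so 1/270 is smaller: the convergent 9/5 is closer to x than 16/9.

9/5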